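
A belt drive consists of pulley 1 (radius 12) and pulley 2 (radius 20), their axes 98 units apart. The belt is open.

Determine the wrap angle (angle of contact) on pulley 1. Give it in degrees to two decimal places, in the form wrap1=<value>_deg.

wrap1=170.64_deg

open belt: β = asin((r2−r1)/C) = asin(8/98) = 4.6824°
wrap1 = π − 2β = 170.6352°
wrap2 = π + 2β = 189.3648°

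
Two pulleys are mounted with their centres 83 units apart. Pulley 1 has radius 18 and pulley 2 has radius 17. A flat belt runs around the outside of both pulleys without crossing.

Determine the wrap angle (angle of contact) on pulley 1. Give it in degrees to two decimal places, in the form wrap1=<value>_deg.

wrap1=181.38_deg

open belt: β = asin((r2−r1)/C) = asin(-1/83) = -0.6903°
wrap1 = π − 2β = 181.3807°
wrap2 = π + 2β = 178.6193°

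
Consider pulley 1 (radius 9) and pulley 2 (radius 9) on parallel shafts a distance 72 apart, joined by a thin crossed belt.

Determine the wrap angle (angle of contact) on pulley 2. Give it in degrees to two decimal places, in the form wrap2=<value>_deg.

crossed belt: β = asin((r1+r2)/C) = asin(18/72) = 14.4775°
wrap1 = wrap2 = π + 2β = 208.9550°

wrap2=208.96_deg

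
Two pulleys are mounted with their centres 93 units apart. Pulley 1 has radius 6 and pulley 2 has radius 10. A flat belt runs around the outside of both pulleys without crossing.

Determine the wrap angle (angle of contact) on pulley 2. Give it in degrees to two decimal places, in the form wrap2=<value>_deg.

open belt: β = asin((r2−r1)/C) = asin(4/93) = 2.4651°
wrap1 = π − 2β = 175.0698°
wrap2 = π + 2β = 184.9302°

wrap2=184.93_deg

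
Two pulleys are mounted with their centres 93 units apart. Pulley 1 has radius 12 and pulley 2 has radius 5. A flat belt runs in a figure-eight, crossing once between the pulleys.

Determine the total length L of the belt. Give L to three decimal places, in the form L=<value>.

crossed belt: β = asin((r1+r2)/C) = asin(17/93) = 10.5326°
wrap1 = wrap2 = π + 2β = 201.0653°
tangent length = C·cosβ = 91.4330
L = (r1+r2)·wrap + 2·C·cosβ = 17·3.5093 + 2·91.4330 = 242.5233

L=242.523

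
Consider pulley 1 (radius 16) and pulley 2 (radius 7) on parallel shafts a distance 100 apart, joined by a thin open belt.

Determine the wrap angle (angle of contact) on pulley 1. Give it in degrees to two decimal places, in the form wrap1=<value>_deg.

wrap1=190.33_deg

open belt: β = asin((r2−r1)/C) = asin(-9/100) = -5.1636°
wrap1 = π − 2β = 190.3272°
wrap2 = π + 2β = 169.6728°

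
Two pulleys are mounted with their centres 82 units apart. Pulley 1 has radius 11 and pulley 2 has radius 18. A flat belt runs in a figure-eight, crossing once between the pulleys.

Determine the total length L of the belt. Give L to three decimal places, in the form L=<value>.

crossed belt: β = asin((r1+r2)/C) = asin(29/82) = 20.7113°
wrap1 = wrap2 = π + 2β = 221.4225°
tangent length = C·cosβ = 76.7007
L = (r1+r2)·wrap + 2·C·cosβ = 29·3.8646 + 2·76.7007 = 265.4734

L=265.473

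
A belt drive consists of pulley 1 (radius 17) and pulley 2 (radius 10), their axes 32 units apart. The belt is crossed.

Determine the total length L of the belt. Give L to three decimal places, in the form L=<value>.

L=173.403

crossed belt: β = asin((r1+r2)/C) = asin(27/32) = 57.5383°
wrap1 = wrap2 = π + 2β = 295.0765°
tangent length = C·cosβ = 17.1756
L = (r1+r2)·wrap + 2·C·cosβ = 27·5.1501 + 2·17.1756 = 173.4027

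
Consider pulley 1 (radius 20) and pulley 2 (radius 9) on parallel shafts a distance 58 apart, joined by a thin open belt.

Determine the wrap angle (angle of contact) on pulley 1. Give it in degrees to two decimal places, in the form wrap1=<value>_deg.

open belt: β = asin((r2−r1)/C) = asin(-11/58) = -10.9327°
wrap1 = π − 2β = 201.8653°
wrap2 = π + 2β = 158.1347°

wrap1=201.87_deg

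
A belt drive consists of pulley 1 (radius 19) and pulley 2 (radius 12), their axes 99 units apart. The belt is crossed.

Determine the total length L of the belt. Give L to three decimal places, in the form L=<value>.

L=305.178

crossed belt: β = asin((r1+r2)/C) = asin(31/99) = 18.2480°
wrap1 = wrap2 = π + 2β = 216.4961°
tangent length = C·cosβ = 94.0213
L = (r1+r2)·wrap + 2·C·cosβ = 31·3.7786 + 2·94.0213 = 305.1782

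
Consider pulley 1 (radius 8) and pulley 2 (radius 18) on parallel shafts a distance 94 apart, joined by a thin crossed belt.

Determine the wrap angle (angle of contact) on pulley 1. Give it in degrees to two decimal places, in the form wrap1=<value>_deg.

wrap1=212.11_deg

crossed belt: β = asin((r1+r2)/C) = asin(26/94) = 16.0571°
wrap1 = wrap2 = π + 2β = 212.1143°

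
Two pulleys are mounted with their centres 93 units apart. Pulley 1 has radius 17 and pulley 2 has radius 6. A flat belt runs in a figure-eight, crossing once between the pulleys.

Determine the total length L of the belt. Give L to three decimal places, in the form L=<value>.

L=263.974

crossed belt: β = asin((r1+r2)/C) = asin(23/93) = 14.3185°
wrap1 = wrap2 = π + 2β = 208.6370°
tangent length = C·cosβ = 90.1110
L = (r1+r2)·wrap + 2·C·cosβ = 23·3.6414 + 2·90.1110 = 263.9743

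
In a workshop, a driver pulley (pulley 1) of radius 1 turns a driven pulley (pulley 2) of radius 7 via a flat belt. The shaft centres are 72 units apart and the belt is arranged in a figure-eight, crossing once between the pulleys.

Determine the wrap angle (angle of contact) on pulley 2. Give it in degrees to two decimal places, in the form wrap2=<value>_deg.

wrap2=192.76_deg

crossed belt: β = asin((r1+r2)/C) = asin(8/72) = 6.3794°
wrap1 = wrap2 = π + 2β = 192.7587°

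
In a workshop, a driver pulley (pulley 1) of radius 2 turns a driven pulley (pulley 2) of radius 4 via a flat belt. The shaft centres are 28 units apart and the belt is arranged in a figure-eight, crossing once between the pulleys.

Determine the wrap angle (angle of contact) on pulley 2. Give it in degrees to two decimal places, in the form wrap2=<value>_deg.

wrap2=204.75_deg

crossed belt: β = asin((r1+r2)/C) = asin(6/28) = 12.3736°
wrap1 = wrap2 = π + 2β = 204.7473°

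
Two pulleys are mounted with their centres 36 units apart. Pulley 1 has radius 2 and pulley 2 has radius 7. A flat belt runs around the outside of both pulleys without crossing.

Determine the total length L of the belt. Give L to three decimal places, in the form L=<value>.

L=100.970

open belt: β = asin((r2−r1)/C) = asin(5/36) = 7.9836°
wrap1 = π − 2β = 164.0329°
wrap2 = π + 2β = 195.9671°
tangent length = C·cosβ = 35.6511
L = r1·wrap1 + r2·wrap2 + 2·C·cosβ = 2·2.8629 + 7·3.4203 + 2·35.6511 = 100.9699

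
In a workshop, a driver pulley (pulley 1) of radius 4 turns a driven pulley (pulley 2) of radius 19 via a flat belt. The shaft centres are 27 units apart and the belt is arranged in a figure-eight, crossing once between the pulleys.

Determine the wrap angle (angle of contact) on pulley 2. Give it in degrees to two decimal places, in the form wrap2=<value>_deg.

wrap2=296.83_deg

crossed belt: β = asin((r1+r2)/C) = asin(23/27) = 58.4137°
wrap1 = wrap2 = π + 2β = 296.8273°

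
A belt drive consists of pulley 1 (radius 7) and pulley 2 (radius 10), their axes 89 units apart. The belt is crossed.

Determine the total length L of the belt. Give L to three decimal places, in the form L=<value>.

crossed belt: β = asin((r1+r2)/C) = asin(17/89) = 11.0118°
wrap1 = wrap2 = π + 2β = 202.0236°
tangent length = C·cosβ = 87.3613
L = (r1+r2)·wrap + 2·C·cosβ = 17·3.5260 + 2·87.3613 = 234.6642

L=234.664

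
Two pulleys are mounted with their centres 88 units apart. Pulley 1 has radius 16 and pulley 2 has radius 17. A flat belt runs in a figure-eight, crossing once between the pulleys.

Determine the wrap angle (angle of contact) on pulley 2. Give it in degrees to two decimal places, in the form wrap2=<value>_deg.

crossed belt: β = asin((r1+r2)/C) = asin(33/88) = 22.0243°
wrap1 = wrap2 = π + 2β = 224.0486°

wrap2=224.05_deg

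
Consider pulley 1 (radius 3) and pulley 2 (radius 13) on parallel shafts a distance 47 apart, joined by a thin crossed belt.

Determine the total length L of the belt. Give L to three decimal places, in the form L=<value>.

crossed belt: β = asin((r1+r2)/C) = asin(16/47) = 19.9028°
wrap1 = wrap2 = π + 2β = 219.8056°
tangent length = C·cosβ = 44.1928
L = (r1+r2)·wrap + 2·C·cosβ = 16·3.8363 + 2·44.1928 = 149.7668

L=149.767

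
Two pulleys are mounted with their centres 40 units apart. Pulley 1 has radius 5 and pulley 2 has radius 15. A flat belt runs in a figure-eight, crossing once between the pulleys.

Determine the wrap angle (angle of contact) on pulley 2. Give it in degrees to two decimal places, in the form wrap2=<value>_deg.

wrap2=240.00_deg

crossed belt: β = asin((r1+r2)/C) = asin(20/40) = 30.0000°
wrap1 = wrap2 = π + 2β = 240.0000°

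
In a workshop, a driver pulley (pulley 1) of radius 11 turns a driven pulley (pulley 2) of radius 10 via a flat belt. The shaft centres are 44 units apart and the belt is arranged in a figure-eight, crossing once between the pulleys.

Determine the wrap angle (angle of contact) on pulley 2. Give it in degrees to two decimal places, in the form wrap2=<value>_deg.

wrap2=237.01_deg

crossed belt: β = asin((r1+r2)/C) = asin(21/44) = 28.5074°
wrap1 = wrap2 = π + 2β = 237.0149°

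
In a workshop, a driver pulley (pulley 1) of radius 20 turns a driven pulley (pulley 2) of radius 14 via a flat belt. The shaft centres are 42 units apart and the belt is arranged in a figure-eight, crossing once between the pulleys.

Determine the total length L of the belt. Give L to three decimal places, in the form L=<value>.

L=220.277

crossed belt: β = asin((r1+r2)/C) = asin(34/42) = 54.0494°
wrap1 = wrap2 = π + 2β = 288.0989°
tangent length = C·cosβ = 24.6577
L = (r1+r2)·wrap + 2·C·cosβ = 34·5.0283 + 2·24.6577 = 220.2766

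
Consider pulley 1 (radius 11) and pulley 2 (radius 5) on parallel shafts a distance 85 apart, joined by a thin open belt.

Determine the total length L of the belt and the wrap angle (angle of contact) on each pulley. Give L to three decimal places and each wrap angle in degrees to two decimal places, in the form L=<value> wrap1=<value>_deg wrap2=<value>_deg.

open belt: β = asin((r2−r1)/C) = asin(-6/85) = -4.0478°
wrap1 = π − 2β = 188.0955°
wrap2 = π + 2β = 171.9045°
tangent length = C·cosβ = 84.7880
L = r1·wrap1 + r2·wrap2 + 2·C·cosβ = 11·3.2829 + 5·3.0003 + 2·84.7880 = 220.6892

L=220.689 wrap1=188.10_deg wrap2=171.90_deg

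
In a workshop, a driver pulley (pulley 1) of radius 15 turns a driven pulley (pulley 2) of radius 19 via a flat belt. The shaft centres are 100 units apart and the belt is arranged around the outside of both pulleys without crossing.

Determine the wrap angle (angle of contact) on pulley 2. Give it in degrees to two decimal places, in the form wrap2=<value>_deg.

wrap2=184.58_deg

open belt: β = asin((r2−r1)/C) = asin(4/100) = 2.2924°
wrap1 = π − 2β = 175.4151°
wrap2 = π + 2β = 184.5849°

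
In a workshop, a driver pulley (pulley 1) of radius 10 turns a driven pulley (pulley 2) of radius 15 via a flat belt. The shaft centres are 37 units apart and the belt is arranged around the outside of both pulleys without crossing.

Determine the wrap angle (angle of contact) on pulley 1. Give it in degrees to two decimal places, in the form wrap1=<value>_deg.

open belt: β = asin((r2−r1)/C) = asin(5/37) = 7.7664°
wrap1 = π − 2β = 164.4671°
wrap2 = π + 2β = 195.5329°

wrap1=164.47_deg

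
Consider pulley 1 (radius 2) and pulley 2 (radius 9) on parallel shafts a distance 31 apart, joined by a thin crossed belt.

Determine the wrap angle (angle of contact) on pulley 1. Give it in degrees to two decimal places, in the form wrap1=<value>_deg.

wrap1=221.57_deg

crossed belt: β = asin((r1+r2)/C) = asin(11/31) = 20.7836°
wrap1 = wrap2 = π + 2β = 221.5671°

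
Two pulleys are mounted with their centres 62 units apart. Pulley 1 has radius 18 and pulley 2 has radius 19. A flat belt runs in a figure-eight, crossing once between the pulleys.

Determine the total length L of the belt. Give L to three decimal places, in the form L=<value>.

L=263.059

crossed belt: β = asin((r1+r2)/C) = asin(37/62) = 36.6392°
wrap1 = wrap2 = π + 2β = 253.2784°
tangent length = C·cosβ = 49.7494
L = (r1+r2)·wrap + 2·C·cosβ = 37·4.4205 + 2·49.7494 = 263.0588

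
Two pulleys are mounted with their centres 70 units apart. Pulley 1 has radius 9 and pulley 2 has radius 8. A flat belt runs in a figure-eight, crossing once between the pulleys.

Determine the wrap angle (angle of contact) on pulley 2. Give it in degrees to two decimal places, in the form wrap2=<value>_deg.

crossed belt: β = asin((r1+r2)/C) = asin(17/70) = 14.0552°
wrap1 = wrap2 = π + 2β = 208.1105°

wrap2=208.11_deg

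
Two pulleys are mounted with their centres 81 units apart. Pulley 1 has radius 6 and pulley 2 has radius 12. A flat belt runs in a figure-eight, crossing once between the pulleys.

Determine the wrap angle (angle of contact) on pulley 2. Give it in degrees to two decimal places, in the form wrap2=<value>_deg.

crossed belt: β = asin((r1+r2)/C) = asin(18/81) = 12.8396°
wrap1 = wrap2 = π + 2β = 205.6792°

wrap2=205.68_deg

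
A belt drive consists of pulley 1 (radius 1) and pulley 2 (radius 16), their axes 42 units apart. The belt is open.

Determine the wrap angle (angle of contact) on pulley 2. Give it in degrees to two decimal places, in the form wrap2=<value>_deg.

wrap2=221.85_deg

open belt: β = asin((r2−r1)/C) = asin(15/42) = 20.9248°
wrap1 = π − 2β = 138.1503°
wrap2 = π + 2β = 221.8497°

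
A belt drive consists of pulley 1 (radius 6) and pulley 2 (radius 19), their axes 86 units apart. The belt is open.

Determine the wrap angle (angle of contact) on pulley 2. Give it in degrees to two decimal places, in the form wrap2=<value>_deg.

wrap2=197.39_deg

open belt: β = asin((r2−r1)/C) = asin(13/86) = 8.6943°
wrap1 = π − 2β = 162.6114°
wrap2 = π + 2β = 197.3886°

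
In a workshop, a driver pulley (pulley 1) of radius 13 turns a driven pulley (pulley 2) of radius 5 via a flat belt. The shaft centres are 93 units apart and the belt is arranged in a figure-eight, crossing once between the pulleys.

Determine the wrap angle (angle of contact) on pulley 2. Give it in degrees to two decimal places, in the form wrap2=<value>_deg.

crossed belt: β = asin((r1+r2)/C) = asin(18/93) = 11.1599°
wrap1 = wrap2 = π + 2β = 202.3199°

wrap2=202.32_deg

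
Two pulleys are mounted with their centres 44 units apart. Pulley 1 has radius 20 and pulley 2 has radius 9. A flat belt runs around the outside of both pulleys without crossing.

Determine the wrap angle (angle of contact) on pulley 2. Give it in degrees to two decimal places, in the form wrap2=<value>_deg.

wrap2=151.04_deg

open belt: β = asin((r2−r1)/C) = asin(-11/44) = -14.4775°
wrap1 = π − 2β = 208.9550°
wrap2 = π + 2β = 151.0450°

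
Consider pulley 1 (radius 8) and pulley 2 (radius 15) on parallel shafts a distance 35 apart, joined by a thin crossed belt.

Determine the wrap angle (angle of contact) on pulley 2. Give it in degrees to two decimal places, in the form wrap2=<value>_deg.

wrap2=262.16_deg

crossed belt: β = asin((r1+r2)/C) = asin(23/35) = 41.0823°
wrap1 = wrap2 = π + 2β = 262.1647°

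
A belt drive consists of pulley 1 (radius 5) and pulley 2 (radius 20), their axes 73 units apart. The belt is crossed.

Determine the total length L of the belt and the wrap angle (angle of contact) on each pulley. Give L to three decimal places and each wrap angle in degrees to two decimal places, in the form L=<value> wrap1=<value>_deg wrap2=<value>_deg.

crossed belt: β = asin((r1+r2)/C) = asin(25/73) = 20.0272°
wrap1 = wrap2 = π + 2β = 220.0543°
tangent length = C·cosβ = 68.5857
L = (r1+r2)·wrap + 2·C·cosβ = 25·3.8407 + 2·68.5857 = 233.1882

L=233.188 wrap1=220.05_deg wrap2=220.05_deg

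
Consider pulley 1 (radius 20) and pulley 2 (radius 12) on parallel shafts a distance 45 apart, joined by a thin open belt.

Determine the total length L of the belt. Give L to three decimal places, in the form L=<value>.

open belt: β = asin((r2−r1)/C) = asin(-8/45) = -10.2403°
wrap1 = π − 2β = 200.4807°
wrap2 = π + 2β = 159.5193°
tangent length = C·cosβ = 44.2832
L = r1·wrap1 + r2·wrap2 + 2·C·cosβ = 20·3.4990 + 12·2.7841 + 2·44.2832 = 191.9570

L=191.957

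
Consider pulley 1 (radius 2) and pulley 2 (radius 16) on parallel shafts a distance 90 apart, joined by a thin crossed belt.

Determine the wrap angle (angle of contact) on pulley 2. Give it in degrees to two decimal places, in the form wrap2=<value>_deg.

wrap2=203.07_deg

crossed belt: β = asin((r1+r2)/C) = asin(18/90) = 11.5370°
wrap1 = wrap2 = π + 2β = 203.0739°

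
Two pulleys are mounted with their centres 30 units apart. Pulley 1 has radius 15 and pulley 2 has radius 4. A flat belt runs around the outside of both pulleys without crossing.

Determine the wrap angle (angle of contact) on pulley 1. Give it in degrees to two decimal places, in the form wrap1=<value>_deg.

open belt: β = asin((r2−r1)/C) = asin(-11/30) = -21.5102°
wrap1 = π − 2β = 223.0204°
wrap2 = π + 2β = 136.9796°

wrap1=223.02_deg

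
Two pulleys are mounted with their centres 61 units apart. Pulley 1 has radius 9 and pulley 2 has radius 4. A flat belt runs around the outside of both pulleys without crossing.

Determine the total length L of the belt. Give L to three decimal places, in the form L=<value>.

open belt: β = asin((r2−r1)/C) = asin(-5/61) = -4.7017°
wrap1 = π − 2β = 189.4033°
wrap2 = π + 2β = 170.5967°
tangent length = C·cosβ = 60.7947
L = r1·wrap1 + r2·wrap2 + 2·C·cosβ = 9·3.3057 + 4·2.9775 + 2·60.7947 = 163.2508

L=163.251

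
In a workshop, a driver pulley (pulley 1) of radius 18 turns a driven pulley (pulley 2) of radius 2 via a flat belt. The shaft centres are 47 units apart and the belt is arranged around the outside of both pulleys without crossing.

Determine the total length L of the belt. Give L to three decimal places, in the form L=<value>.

open belt: β = asin((r2−r1)/C) = asin(-16/47) = -19.9028°
wrap1 = π − 2β = 219.8056°
wrap2 = π + 2β = 140.1944°
tangent length = C·cosβ = 44.1928
L = r1·wrap1 + r2·wrap2 + 2·C·cosβ = 18·3.8363 + 2·2.4469 + 2·44.1928 = 162.3332

L=162.333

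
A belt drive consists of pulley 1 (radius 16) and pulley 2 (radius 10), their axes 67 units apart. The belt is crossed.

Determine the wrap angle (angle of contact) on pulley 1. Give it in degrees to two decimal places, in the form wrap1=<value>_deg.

crossed belt: β = asin((r1+r2)/C) = asin(26/67) = 22.8338°
wrap1 = wrap2 = π + 2β = 225.6676°

wrap1=225.67_deg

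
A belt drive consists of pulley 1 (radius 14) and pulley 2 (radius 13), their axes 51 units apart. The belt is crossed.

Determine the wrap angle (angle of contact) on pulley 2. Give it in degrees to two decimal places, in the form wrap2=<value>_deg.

wrap2=243.93_deg

crossed belt: β = asin((r1+r2)/C) = asin(27/51) = 31.9657°
wrap1 = wrap2 = π + 2β = 243.9314°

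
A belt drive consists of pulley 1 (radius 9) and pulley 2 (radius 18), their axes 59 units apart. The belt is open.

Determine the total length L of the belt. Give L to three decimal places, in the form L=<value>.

open belt: β = asin((r2−r1)/C) = asin(9/59) = 8.7743°
wrap1 = π − 2β = 162.4514°
wrap2 = π + 2β = 197.5486°
tangent length = C·cosβ = 58.3095
L = r1·wrap1 + r2·wrap2 + 2·C·cosβ = 9·2.8353 + 18·3.4479 + 2·58.3095 = 204.1986

L=204.199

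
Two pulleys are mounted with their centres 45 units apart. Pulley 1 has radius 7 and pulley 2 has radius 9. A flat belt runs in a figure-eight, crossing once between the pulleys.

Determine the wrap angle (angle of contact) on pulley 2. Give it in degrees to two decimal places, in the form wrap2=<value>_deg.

crossed belt: β = asin((r1+r2)/C) = asin(16/45) = 20.8275°
wrap1 = wrap2 = π + 2β = 221.6550°

wrap2=221.65_deg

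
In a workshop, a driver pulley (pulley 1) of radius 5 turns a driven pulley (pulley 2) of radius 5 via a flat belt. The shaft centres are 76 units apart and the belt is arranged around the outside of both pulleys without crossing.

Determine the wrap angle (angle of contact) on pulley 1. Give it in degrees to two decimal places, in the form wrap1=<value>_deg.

open belt: β = asin((r2−r1)/C) = asin(0/76) = 0.0000°
wrap1 = π − 2β = 180.0000°
wrap2 = π + 2β = 180.0000°

wrap1=180.00_deg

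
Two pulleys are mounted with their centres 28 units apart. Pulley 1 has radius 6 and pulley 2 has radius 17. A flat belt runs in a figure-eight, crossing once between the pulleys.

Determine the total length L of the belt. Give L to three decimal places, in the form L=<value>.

L=148.534

crossed belt: β = asin((r1+r2)/C) = asin(23/28) = 55.2281°
wrap1 = wrap2 = π + 2β = 290.4561°
tangent length = C·cosβ = 15.9687
L = (r1+r2)·wrap + 2·C·cosβ = 23·5.0694 + 2·15.9687 = 148.5340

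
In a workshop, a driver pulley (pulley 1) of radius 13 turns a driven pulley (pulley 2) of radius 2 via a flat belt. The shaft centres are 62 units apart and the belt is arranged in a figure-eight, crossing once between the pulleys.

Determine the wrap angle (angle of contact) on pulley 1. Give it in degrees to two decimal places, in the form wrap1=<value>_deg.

wrap1=208.00_deg

crossed belt: β = asin((r1+r2)/C) = asin(15/62) = 14.0008°
wrap1 = wrap2 = π + 2β = 208.0016°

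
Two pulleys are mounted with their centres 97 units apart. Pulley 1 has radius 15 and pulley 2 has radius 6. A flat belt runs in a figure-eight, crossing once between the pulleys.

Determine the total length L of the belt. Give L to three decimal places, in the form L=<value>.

L=264.538

crossed belt: β = asin((r1+r2)/C) = asin(21/97) = 12.5032°
wrap1 = wrap2 = π + 2β = 205.0065°
tangent length = C·cosβ = 94.6995
L = (r1+r2)·wrap + 2·C·cosβ = 21·3.5780 + 2·94.6995 = 264.5378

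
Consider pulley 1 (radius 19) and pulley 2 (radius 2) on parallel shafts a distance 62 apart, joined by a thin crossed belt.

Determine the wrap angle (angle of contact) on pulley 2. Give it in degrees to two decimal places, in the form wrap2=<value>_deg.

wrap2=219.60_deg

crossed belt: β = asin((r1+r2)/C) = asin(21/62) = 19.7983°
wrap1 = wrap2 = π + 2β = 219.5966°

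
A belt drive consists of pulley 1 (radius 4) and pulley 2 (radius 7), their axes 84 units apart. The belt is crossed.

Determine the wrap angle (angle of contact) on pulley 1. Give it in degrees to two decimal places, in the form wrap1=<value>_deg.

wrap1=195.05_deg

crossed belt: β = asin((r1+r2)/C) = asin(11/84) = 7.5246°
wrap1 = wrap2 = π + 2β = 195.0493°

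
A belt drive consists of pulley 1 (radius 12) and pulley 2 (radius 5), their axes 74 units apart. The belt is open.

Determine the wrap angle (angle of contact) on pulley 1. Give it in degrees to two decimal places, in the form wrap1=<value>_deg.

open belt: β = asin((r2−r1)/C) = asin(-7/74) = -5.4280°
wrap1 = π − 2β = 190.8560°
wrap2 = π + 2β = 169.1440°

wrap1=190.86_deg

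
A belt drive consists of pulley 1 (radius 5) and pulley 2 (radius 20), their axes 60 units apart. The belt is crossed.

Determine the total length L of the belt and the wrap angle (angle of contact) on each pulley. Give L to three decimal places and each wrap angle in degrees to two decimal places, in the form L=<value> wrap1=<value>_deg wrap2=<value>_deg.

L=209.116 wrap1=229.25_deg wrap2=229.25_deg

crossed belt: β = asin((r1+r2)/C) = asin(25/60) = 24.6243°
wrap1 = wrap2 = π + 2β = 229.2486°
tangent length = C·cosβ = 54.5436
L = (r1+r2)·wrap + 2·C·cosβ = 25·4.0011 + 2·54.5436 = 209.1157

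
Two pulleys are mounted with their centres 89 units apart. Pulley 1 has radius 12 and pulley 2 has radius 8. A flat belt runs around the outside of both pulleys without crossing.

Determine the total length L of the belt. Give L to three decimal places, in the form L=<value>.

L=241.012

open belt: β = asin((r2−r1)/C) = asin(-4/89) = -2.5760°
wrap1 = π − 2β = 185.1519°
wrap2 = π + 2β = 174.8481°
tangent length = C·cosβ = 88.9101
L = r1·wrap1 + r2·wrap2 + 2·C·cosβ = 12·3.2315 + 8·3.0517 + 2·88.9101 = 241.0117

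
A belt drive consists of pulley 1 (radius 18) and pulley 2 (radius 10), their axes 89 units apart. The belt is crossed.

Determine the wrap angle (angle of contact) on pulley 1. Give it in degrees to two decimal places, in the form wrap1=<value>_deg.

wrap1=216.67_deg

crossed belt: β = asin((r1+r2)/C) = asin(28/89) = 18.3371°
wrap1 = wrap2 = π + 2β = 216.6741°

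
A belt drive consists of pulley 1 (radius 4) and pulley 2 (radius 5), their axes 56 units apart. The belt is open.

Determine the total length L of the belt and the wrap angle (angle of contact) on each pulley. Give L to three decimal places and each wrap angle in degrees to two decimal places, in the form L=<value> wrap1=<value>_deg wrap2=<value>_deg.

L=140.292 wrap1=177.95_deg wrap2=182.05_deg

open belt: β = asin((r2−r1)/C) = asin(1/56) = 1.0232°
wrap1 = π − 2β = 177.9536°
wrap2 = π + 2β = 182.0464°
tangent length = C·cosβ = 55.9911
L = r1·wrap1 + r2·wrap2 + 2·C·cosβ = 4·3.1059 + 5·3.1773 + 2·55.9911 = 140.2922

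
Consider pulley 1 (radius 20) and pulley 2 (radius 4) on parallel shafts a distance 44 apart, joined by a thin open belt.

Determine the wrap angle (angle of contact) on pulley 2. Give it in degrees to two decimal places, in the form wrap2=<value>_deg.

open belt: β = asin((r2−r1)/C) = asin(-16/44) = -21.3237°
wrap1 = π − 2β = 222.6474°
wrap2 = π + 2β = 137.3526°

wrap2=137.35_deg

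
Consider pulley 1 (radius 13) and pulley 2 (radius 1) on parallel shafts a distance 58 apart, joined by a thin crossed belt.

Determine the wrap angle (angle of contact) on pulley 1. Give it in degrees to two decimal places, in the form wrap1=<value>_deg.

crossed belt: β = asin((r1+r2)/C) = asin(14/58) = 13.9680°
wrap1 = wrap2 = π + 2β = 207.9359°

wrap1=207.94_deg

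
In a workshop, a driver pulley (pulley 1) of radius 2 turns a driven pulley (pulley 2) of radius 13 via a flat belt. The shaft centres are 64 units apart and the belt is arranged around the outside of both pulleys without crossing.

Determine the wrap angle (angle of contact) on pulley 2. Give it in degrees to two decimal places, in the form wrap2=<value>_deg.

open belt: β = asin((r2−r1)/C) = asin(11/64) = 9.8969°
wrap1 = π − 2β = 160.2063°
wrap2 = π + 2β = 199.7937°

wrap2=199.79_deg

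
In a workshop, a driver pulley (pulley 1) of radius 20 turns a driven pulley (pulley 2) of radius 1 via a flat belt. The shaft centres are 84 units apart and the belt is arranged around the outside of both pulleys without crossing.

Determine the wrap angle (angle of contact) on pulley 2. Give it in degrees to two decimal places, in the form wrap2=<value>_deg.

wrap2=153.85_deg

open belt: β = asin((r2−r1)/C) = asin(-19/84) = -13.0729°
wrap1 = π − 2β = 206.1458°
wrap2 = π + 2β = 153.8542°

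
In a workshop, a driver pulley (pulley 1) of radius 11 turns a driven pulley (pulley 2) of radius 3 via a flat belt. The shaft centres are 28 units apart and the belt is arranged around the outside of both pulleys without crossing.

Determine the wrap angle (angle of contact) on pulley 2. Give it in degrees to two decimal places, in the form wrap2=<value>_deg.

wrap2=146.80_deg

open belt: β = asin((r2−r1)/C) = asin(-8/28) = -16.6015°
wrap1 = π − 2β = 213.2031°
wrap2 = π + 2β = 146.7969°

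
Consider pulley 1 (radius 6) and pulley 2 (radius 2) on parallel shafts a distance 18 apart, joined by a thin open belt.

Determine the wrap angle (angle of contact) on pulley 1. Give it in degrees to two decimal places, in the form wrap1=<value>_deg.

open belt: β = asin((r2−r1)/C) = asin(-4/18) = -12.8396°
wrap1 = π − 2β = 205.6792°
wrap2 = π + 2β = 154.3208°

wrap1=205.68_deg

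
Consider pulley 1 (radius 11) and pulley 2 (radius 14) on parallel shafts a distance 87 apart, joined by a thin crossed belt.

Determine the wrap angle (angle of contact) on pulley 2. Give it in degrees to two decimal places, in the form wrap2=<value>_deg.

wrap2=213.40_deg

crossed belt: β = asin((r1+r2)/C) = asin(25/87) = 16.6997°
wrap1 = wrap2 = π + 2β = 213.3995°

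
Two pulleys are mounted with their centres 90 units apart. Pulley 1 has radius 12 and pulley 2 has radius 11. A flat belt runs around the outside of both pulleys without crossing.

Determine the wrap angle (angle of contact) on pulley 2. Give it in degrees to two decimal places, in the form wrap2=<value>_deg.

open belt: β = asin((r2−r1)/C) = asin(-1/90) = -0.6366°
wrap1 = π − 2β = 181.2733°
wrap2 = π + 2β = 178.7267°

wrap2=178.73_deg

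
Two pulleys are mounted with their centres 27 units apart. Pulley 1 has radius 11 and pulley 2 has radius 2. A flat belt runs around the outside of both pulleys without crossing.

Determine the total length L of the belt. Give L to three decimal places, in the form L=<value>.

open belt: β = asin((r2−r1)/C) = asin(-9/27) = -19.4712°
wrap1 = π − 2β = 218.9424°
wrap2 = π + 2β = 141.0576°
tangent length = C·cosβ = 25.4558
L = r1·wrap1 + r2·wrap2 + 2·C·cosβ = 11·3.8213 + 2·2.4619 + 2·25.4558 = 97.8695

L=97.869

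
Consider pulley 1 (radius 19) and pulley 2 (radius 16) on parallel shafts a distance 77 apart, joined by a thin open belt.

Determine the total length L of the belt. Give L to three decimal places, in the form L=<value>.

open belt: β = asin((r2−r1)/C) = asin(-3/77) = -2.2329°
wrap1 = π − 2β = 184.4657°
wrap2 = π + 2β = 175.5343°
tangent length = C·cosβ = 76.9415
L = r1·wrap1 + r2·wrap2 + 2·C·cosβ = 19·3.2195 + 16·3.0637 + 2·76.9415 = 264.0726

L=264.073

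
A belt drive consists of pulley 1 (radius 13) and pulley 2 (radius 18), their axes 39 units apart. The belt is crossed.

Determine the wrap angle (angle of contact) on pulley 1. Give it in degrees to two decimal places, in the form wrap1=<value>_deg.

crossed belt: β = asin((r1+r2)/C) = asin(31/39) = 52.6431°
wrap1 = wrap2 = π + 2β = 285.2863°

wrap1=285.29_deg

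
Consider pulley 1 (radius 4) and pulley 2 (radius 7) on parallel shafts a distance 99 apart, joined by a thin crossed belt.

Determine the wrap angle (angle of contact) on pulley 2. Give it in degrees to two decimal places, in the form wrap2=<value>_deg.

wrap2=192.76_deg

crossed belt: β = asin((r1+r2)/C) = asin(11/99) = 6.3794°
wrap1 = wrap2 = π + 2β = 192.7587°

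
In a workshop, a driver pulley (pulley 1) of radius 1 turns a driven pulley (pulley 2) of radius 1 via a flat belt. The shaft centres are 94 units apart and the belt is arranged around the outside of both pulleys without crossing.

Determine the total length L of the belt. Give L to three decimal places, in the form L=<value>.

open belt: β = asin((r2−r1)/C) = asin(0/94) = 0.0000°
wrap1 = π − 2β = 180.0000°
wrap2 = π + 2β = 180.0000°
tangent length = C·cosβ = 94.0000
L = r1·wrap1 + r2·wrap2 + 2·C·cosβ = 1·3.1416 + 1·3.1416 + 2·94.0000 = 194.2832

L=194.283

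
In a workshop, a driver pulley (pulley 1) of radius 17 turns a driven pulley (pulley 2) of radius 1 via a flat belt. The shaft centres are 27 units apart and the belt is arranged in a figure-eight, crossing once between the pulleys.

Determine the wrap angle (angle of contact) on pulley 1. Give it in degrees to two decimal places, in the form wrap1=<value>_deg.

wrap1=263.62_deg

crossed belt: β = asin((r1+r2)/C) = asin(18/27) = 41.8103°
wrap1 = wrap2 = π + 2β = 263.6206°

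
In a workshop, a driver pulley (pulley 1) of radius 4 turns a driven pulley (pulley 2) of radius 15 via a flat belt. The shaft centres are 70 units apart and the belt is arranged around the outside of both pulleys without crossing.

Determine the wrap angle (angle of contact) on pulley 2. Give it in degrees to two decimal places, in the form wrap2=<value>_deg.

wrap2=198.08_deg

open belt: β = asin((r2−r1)/C) = asin(11/70) = 9.0411°
wrap1 = π − 2β = 161.9178°
wrap2 = π + 2β = 198.0822°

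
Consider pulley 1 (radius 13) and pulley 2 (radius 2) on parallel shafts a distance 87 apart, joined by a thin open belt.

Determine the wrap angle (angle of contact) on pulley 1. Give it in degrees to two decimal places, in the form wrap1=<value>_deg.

wrap1=194.53_deg

open belt: β = asin((r2−r1)/C) = asin(-11/87) = -7.2637°
wrap1 = π − 2β = 194.5275°
wrap2 = π + 2β = 165.4725°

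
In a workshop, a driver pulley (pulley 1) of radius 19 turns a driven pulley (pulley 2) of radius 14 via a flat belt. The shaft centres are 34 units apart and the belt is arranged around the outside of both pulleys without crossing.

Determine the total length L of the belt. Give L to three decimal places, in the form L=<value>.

L=172.409

open belt: β = asin((r2−r1)/C) = asin(-5/34) = -8.4565°
wrap1 = π − 2β = 196.9130°
wrap2 = π + 2β = 163.0870°
tangent length = C·cosβ = 33.6303
L = r1·wrap1 + r2·wrap2 + 2·C·cosβ = 19·3.4368 + 14·2.8464 + 2·33.6303 = 172.4092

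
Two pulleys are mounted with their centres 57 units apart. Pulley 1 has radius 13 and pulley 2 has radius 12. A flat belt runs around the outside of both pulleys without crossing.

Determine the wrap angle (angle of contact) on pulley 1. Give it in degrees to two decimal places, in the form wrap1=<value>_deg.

wrap1=182.01_deg

open belt: β = asin((r2−r1)/C) = asin(-1/57) = -1.0052°
wrap1 = π − 2β = 182.0105°
wrap2 = π + 2β = 177.9895°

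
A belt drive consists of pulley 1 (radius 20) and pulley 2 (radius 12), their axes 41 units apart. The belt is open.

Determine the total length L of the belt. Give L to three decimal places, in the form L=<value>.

L=184.097

open belt: β = asin((r2−r1)/C) = asin(-8/41) = -11.2518°
wrap1 = π − 2β = 202.5037°
wrap2 = π + 2β = 157.4963°
tangent length = C·cosβ = 40.2119
L = r1·wrap1 + r2·wrap2 + 2·C·cosβ = 20·3.5344 + 12·2.7488 + 2·40.2119 = 184.0970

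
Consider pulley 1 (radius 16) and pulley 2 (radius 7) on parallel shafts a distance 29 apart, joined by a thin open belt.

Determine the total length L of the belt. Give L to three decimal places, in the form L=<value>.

L=133.073

open belt: β = asin((r2−r1)/C) = asin(-9/29) = -18.0800°
wrap1 = π − 2β = 216.1600°
wrap2 = π + 2β = 143.8400°
tangent length = C·cosβ = 27.5681
L = r1·wrap1 + r2·wrap2 + 2·C·cosβ = 16·3.7727 + 7·2.5105 + 2·27.5681 = 133.0728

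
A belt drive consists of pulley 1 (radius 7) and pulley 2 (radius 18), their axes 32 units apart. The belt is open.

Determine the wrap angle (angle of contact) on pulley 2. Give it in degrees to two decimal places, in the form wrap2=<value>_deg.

open belt: β = asin((r2−r1)/C) = asin(11/32) = 20.1055°
wrap1 = π − 2β = 139.7890°
wrap2 = π + 2β = 220.2110°

wrap2=220.21_deg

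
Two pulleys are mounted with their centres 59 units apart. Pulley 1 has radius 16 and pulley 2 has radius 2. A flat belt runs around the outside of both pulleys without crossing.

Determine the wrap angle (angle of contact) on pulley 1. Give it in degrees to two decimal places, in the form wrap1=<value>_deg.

wrap1=207.45_deg

open belt: β = asin((r2−r1)/C) = asin(-14/59) = -13.7265°
wrap1 = π − 2β = 207.4531°
wrap2 = π + 2β = 152.5469°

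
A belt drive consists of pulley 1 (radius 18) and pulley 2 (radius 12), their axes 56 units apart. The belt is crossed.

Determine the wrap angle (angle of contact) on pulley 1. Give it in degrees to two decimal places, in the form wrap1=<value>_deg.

crossed belt: β = asin((r1+r2)/C) = asin(30/56) = 32.3924°
wrap1 = wrap2 = π + 2β = 244.7847°

wrap1=244.78_deg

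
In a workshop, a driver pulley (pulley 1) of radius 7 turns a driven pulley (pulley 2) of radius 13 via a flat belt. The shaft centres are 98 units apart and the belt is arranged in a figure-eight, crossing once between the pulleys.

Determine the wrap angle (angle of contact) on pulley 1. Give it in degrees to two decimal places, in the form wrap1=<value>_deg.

crossed belt: β = asin((r1+r2)/C) = asin(20/98) = 11.7757°
wrap1 = wrap2 = π + 2β = 203.5515°

wrap1=203.55_deg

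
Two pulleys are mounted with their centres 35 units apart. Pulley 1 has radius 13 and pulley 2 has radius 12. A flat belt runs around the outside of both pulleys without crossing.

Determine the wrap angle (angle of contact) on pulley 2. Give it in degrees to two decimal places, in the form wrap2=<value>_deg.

wrap2=176.73_deg

open belt: β = asin((r2−r1)/C) = asin(-1/35) = -1.6372°
wrap1 = π − 2β = 183.2745°
wrap2 = π + 2β = 176.7255°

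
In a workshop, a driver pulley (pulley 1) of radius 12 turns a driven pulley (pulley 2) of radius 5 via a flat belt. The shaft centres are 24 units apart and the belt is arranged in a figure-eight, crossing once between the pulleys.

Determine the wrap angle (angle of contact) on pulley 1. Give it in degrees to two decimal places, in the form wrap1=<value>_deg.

wrap1=270.20_deg

crossed belt: β = asin((r1+r2)/C) = asin(17/24) = 45.0995°
wrap1 = wrap2 = π + 2β = 270.1989°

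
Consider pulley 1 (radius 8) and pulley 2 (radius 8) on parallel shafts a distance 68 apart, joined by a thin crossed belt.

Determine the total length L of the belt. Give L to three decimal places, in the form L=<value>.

L=190.048

crossed belt: β = asin((r1+r2)/C) = asin(16/68) = 13.6090°
wrap1 = wrap2 = π + 2β = 207.2179°
tangent length = C·cosβ = 66.0908
L = (r1+r2)·wrap + 2·C·cosβ = 16·3.6166 + 2·66.0908 = 190.0479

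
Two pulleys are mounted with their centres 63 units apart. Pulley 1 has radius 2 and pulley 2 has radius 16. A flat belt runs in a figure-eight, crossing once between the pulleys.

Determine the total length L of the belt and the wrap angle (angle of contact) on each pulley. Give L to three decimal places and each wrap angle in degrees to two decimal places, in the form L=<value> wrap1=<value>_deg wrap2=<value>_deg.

L=187.727 wrap1=213.20_deg wrap2=213.20_deg

crossed belt: β = asin((r1+r2)/C) = asin(18/63) = 16.6015°
wrap1 = wrap2 = π + 2β = 213.2031°
tangent length = C·cosβ = 60.3738
L = (r1+r2)·wrap + 2·C·cosβ = 18·3.7211 + 2·60.3738 = 187.7274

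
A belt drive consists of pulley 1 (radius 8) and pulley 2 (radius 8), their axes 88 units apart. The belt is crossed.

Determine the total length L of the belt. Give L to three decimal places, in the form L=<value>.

L=229.183

crossed belt: β = asin((r1+r2)/C) = asin(16/88) = 10.4757°
wrap1 = wrap2 = π + 2β = 200.9514°
tangent length = C·cosβ = 86.5332
L = (r1+r2)·wrap + 2·C·cosβ = 16·3.5073 + 2·86.5332 = 229.1827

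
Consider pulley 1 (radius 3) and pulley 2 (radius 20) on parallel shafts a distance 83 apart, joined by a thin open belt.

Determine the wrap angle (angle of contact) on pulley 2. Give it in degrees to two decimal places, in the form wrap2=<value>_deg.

wrap2=203.64_deg

open belt: β = asin((r2−r1)/C) = asin(17/83) = 11.8189°
wrap1 = π − 2β = 156.3622°
wrap2 = π + 2β = 203.6378°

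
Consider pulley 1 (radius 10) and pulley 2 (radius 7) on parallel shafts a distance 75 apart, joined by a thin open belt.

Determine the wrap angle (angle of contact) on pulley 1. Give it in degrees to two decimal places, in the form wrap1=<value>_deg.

wrap1=184.58_deg

open belt: β = asin((r2−r1)/C) = asin(-3/75) = -2.2924°
wrap1 = π − 2β = 184.5849°
wrap2 = π + 2β = 175.4151°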